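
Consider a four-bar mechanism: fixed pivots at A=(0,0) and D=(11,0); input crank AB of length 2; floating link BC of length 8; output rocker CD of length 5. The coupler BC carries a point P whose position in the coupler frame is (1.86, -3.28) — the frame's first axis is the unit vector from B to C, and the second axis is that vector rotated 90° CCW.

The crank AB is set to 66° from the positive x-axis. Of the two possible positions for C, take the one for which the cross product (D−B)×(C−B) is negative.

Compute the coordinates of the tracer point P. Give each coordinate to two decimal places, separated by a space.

A=(0,0), D=(11.00,0)
B = A + 2.00·(cos66°, sin66°) = (0.8135, 1.8271)
|BD| = 10.3491
circle(B,8.00) ∩ circle(D,5.00): a=7.0588, h=3.7648
  candidates: C₊=(8.4260,4.2866) cross=38.962; C₋=(7.0967,-3.1248) cross=-38.962
  mode - wants cross < 0 → take C=(7.0967,-3.1248) (cross=-38.962)
ex = (C−B)/|BC| = (0.7854,-0.6190); ey = (0.6190,0.7854)
P = B + 1.86·ex + -3.28·ey = (0.2441,-1.9003)

0.24 -1.90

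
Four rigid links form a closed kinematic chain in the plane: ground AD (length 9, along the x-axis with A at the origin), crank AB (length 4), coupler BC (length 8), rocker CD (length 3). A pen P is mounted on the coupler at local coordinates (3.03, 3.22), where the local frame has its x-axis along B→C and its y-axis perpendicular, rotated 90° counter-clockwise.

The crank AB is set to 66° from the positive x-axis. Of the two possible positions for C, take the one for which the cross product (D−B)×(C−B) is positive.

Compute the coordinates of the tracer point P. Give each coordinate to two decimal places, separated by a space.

4.93 6.59

A=(0,0), D=(9.00,0)
B = A + 4.00·(cos66°, sin66°) = (1.6269, 3.6542)
|BD| = 8.2289
circle(B,8.00) ∩ circle(D,3.00): a=7.4563, h=2.8988
  candidates: C₊=(9.5950,2.9404) cross=23.854; C₋=(7.0205,-2.2542) cross=-23.854
  mode + wants cross > 0 → take C=(9.5950,2.9404) (cross=23.854)
ex = (C−B)/|BC| = (0.9960,-0.0892); ey = (0.0892,0.9960)
P = B + 3.03·ex + 3.22·ey = (4.9322,6.5910)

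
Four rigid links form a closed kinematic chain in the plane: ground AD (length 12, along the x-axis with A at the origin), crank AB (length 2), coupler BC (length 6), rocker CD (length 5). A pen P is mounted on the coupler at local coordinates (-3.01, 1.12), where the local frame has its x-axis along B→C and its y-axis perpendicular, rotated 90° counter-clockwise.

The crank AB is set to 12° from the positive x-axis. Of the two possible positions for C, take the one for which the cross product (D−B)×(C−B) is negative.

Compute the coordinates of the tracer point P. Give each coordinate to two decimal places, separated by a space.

A=(0,0), D=(12.00,0)
B = A + 2.00·(cos12°, sin12°) = (1.9563, 0.4158)
|BD| = 10.0523
circle(B,6.00) ∩ circle(D,5.00): a=5.5733, h=2.2223
  candidates: C₊=(7.6167,2.4056) cross=22.339; C₋=(7.4329,-2.0351) cross=-22.339
  mode - wants cross < 0 → take C=(7.4329,-2.0351) (cross=-22.339)
ex = (C−B)/|BC| = (0.9128,-0.4085); ey = (0.4085,0.9128)
P = B + -3.01·ex + 1.12·ey = (-0.3336,2.6677)

-0.33 2.67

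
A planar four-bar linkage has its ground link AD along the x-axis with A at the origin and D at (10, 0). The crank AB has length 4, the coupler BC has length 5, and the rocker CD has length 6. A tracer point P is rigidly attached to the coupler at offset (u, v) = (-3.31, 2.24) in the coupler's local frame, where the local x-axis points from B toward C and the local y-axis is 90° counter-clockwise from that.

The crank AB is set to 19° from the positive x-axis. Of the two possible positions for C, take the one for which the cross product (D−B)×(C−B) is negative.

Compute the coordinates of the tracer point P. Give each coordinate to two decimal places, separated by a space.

A=(0,0), D=(10.00,0)
B = A + 4.00·(cos19°, sin19°) = (3.7821, 1.3023)
|BD| = 6.3528
circle(B,5.00) ∩ circle(D,6.00): a=2.3107, h=4.4341
  candidates: C₊=(6.9526,5.1685) cross=28.169; C₋=(5.1347,-3.5113) cross=-28.169
  mode - wants cross < 0 → take C=(5.1347,-3.5113) (cross=-28.169)
ex = (C−B)/|BC| = (0.2705,-0.9627); ey = (0.9627,0.2705)
P = B + -3.31·ex + 2.24·ey = (5.0431,5.0948)

5.04 5.09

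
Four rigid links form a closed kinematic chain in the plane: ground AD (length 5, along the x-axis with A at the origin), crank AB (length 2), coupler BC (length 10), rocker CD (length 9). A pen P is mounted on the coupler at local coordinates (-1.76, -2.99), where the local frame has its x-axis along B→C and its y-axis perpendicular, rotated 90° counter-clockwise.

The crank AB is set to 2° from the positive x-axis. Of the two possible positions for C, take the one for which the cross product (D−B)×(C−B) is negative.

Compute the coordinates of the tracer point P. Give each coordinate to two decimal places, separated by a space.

A=(0,0), D=(5.00,0)
B = A + 2.00·(cos2°, sin2°) = (1.9988, 0.0698)
|BD| = 3.0020
circle(B,10.00) ∩ circle(D,9.00): a=4.6655, h=8.8449
  candidates: C₊=(6.8687,8.8039) cross=26.553; C₋=(6.4574,-8.8812) cross=-26.553
  mode - wants cross < 0 → take C=(6.4574,-8.8812) (cross=-26.553)
ex = (C−B)/|BC| = (0.4459,-0.8951); ey = (0.8951,0.4459)
P = B + -1.76·ex + -2.99·ey = (-1.4623,0.3120)

-1.46 0.31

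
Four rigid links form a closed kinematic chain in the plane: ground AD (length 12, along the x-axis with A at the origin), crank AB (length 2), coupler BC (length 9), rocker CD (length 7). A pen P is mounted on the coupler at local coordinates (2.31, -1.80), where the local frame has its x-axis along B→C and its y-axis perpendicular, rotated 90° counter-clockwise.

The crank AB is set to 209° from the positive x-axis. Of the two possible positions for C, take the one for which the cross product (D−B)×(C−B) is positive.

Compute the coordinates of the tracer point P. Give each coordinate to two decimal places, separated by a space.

A=(0,0), D=(12.00,0)
B = A + 2.00·(cos209°, sin209°) = (-1.7492, -0.9696)
|BD| = 13.7834
circle(B,9.00) ∩ circle(D,7.00): a=8.0525, h=4.0196
  candidates: C₊=(6.0006,3.6065) cross=55.403; C₋=(6.5661,-4.4128) cross=-55.403
  mode + wants cross > 0 → take C=(6.0006,3.6065) (cross=55.403)
ex = (C−B)/|BC| = (0.8611,0.5085); ey = (-0.5085,0.8611)
P = B + 2.31·ex + -1.80·ey = (1.1551,-1.3450)

1.16 -1.35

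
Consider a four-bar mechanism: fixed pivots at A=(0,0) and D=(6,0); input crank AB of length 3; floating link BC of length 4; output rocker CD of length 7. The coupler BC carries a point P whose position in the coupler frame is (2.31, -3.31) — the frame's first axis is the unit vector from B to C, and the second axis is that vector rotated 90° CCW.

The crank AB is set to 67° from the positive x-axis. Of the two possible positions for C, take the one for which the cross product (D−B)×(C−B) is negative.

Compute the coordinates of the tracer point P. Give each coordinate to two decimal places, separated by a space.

-2.86 2.59

A=(0,0), D=(6.00,0)
B = A + 3.00·(cos67°, sin67°) = (1.1722, 2.7615)
|BD| = 5.5618
circle(B,4.00) ∩ circle(D,7.00): a=-0.1858, h=3.9957
  candidates: C₊=(2.9949,6.3221) cross=22.223; C₋=(-0.9730,-0.6146) cross=-22.223
  mode - wants cross < 0 → take C=(-0.9730,-0.6146) (cross=-22.223)
ex = (C−B)/|BC| = (-0.5363,-0.8440); ey = (0.8440,-0.5363)
P = B + 2.31·ex + -3.31·ey = (-2.8604,2.5869)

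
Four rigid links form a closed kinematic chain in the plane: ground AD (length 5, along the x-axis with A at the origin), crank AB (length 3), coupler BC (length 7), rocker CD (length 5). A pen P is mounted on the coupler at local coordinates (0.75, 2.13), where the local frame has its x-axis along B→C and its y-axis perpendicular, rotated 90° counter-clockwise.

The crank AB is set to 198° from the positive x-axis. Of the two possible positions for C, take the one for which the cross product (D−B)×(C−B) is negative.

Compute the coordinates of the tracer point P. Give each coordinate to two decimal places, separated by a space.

A=(0,0), D=(5.00,0)
B = A + 3.00·(cos198°, sin198°) = (-2.8532, -0.9271)
|BD| = 7.9077
circle(B,7.00) ∩ circle(D,5.00): a=5.4714, h=4.3663
  candidates: C₊=(2.0686,4.0505) cross=34.527; C₋=(3.0923,-4.6218) cross=-34.527
  mode - wants cross < 0 → take C=(3.0923,-4.6218) (cross=-34.527)
ex = (C−B)/|BC| = (0.8494,-0.5278); ey = (0.5278,0.8494)
P = B + 0.75·ex + 2.13·ey = (-1.0919,0.4862)

-1.09 0.49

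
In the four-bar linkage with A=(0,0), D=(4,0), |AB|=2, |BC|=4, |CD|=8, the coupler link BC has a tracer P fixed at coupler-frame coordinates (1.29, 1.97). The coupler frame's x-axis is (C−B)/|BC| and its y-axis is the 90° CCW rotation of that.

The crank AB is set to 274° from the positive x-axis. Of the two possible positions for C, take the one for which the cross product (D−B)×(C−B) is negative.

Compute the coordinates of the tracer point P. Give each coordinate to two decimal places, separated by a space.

1.22 -4.09

A=(0,0), D=(4.00,0)
B = A + 2.00·(cos274°, sin274°) = (0.1395, -1.9951)
|BD| = 4.3456
circle(B,4.00) ∩ circle(D,8.00): a=-3.3501, h=2.1856
  candidates: C₊=(-3.8401,-1.5916) cross=9.498; C₋=(-1.8332,-5.4749) cross=-9.498
  mode - wants cross < 0 → take C=(-1.8332,-5.4749) (cross=-9.498)
ex = (C−B)/|BC| = (-0.4932,-0.8699); ey = (0.8699,-0.4932)
P = B + 1.29·ex + 1.97·ey = (1.2171,-4.0889)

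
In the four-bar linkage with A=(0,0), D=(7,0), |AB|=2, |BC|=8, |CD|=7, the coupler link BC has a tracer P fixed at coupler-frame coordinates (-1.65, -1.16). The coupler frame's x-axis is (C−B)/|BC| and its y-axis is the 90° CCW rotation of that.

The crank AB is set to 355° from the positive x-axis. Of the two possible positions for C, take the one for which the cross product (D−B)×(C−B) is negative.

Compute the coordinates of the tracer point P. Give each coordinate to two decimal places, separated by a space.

0.13 0.61

A=(0,0), D=(7.00,0)
B = A + 2.00·(cos355°, sin355°) = (1.9924, -0.1743)
|BD| = 5.0106
circle(B,8.00) ∩ circle(D,7.00): a=4.0021, h=6.9270
  candidates: C₊=(5.7511,6.8877) cross=34.709; C₋=(6.2331,-6.9579) cross=-34.709
  mode - wants cross < 0 → take C=(6.2331,-6.9579) (cross=-34.709)
ex = (C−B)/|BC| = (0.5301,-0.8479); ey = (0.8479,0.5301)
P = B + -1.65·ex + -1.16·ey = (0.1341,0.6099)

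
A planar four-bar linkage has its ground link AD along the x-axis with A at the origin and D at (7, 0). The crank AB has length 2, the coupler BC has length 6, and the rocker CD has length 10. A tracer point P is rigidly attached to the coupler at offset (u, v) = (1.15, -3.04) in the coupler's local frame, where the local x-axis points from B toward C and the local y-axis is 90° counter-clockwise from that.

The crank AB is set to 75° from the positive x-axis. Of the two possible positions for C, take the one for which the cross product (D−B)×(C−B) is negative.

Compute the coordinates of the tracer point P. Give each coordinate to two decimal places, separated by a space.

A=(0,0), D=(7.00,0)
B = A + 2.00·(cos75°, sin75°) = (0.5176, 1.9319)
|BD| = 6.7641
circle(B,6.00) ∩ circle(D,10.00): a=-1.3488, h=5.8464
  candidates: C₊=(0.8948,7.9200) cross=39.546; C₋=(-2.4447,-3.2858) cross=-39.546
  mode - wants cross < 0 → take C=(-2.4447,-3.2858) (cross=-39.546)
ex = (C−B)/|BC| = (-0.4937,-0.8696); ey = (0.8696,-0.4937)
P = B + 1.15·ex + -3.04·ey = (-2.6938,2.4327)

-2.69 2.43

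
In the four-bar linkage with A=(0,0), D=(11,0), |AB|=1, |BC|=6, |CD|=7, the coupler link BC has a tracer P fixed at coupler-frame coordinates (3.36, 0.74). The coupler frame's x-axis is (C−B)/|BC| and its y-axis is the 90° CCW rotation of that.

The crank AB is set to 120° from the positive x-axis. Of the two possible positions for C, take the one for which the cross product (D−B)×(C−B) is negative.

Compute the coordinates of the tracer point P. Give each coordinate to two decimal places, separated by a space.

A=(0,0), D=(11.00,0)
B = A + 1.00·(cos120°, sin120°) = (-0.5000, 0.8660)
|BD| = 11.5326
circle(B,6.00) ∩ circle(D,7.00): a=5.2027, h=2.9887
  candidates: C₊=(4.9124,3.4556) cross=34.467; C₋=(4.4635,-2.5049) cross=-34.467
  mode - wants cross < 0 → take C=(4.4635,-2.5049) (cross=-34.467)
ex = (C−B)/|BC| = (0.8273,-0.5618); ey = (0.5618,0.8273)
P = B + 3.36·ex + 0.74·ey = (2.6953,-0.4095)

2.70 -0.41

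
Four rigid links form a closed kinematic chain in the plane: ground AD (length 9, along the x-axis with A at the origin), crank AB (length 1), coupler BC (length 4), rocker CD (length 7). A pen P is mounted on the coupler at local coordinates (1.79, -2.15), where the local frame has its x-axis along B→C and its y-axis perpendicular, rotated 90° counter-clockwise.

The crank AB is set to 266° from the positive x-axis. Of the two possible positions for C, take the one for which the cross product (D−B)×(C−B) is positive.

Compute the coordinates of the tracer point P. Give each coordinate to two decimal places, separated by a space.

A=(0,0), D=(9.00,0)
B = A + 1.00·(cos266°, sin266°) = (-0.0698, -0.9976)
|BD| = 9.1245
circle(B,4.00) ∩ circle(D,7.00): a=2.7539, h=2.9010
  candidates: C₊=(2.3505,2.1872) cross=26.470; C₋=(2.9848,-3.5801) cross=-26.470
  mode + wants cross > 0 → take C=(2.3505,2.1872) (cross=26.470)
ex = (C−B)/|BC| = (0.6051,0.7962); ey = (-0.7962,0.6051)
P = B + 1.79·ex + -2.15·ey = (2.7251,-0.8733)

2.73 -0.87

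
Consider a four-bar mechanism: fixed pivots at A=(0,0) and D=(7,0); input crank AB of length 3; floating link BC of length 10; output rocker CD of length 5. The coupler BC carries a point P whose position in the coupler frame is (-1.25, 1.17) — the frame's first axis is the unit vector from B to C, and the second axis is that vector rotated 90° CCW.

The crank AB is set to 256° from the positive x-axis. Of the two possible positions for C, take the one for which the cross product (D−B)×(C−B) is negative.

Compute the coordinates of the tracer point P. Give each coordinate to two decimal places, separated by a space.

A=(0,0), D=(7.00,0)
B = A + 3.00·(cos256°, sin256°) = (-0.7258, -2.9109)
|BD| = 8.2560
circle(B,10.00) ∩ circle(D,5.00): a=8.6702, h=4.9828
  candidates: C₊=(5.6308,4.8089) cross=41.138; C₋=(9.1444,-4.5168) cross=-41.138
  mode - wants cross < 0 → take C=(9.1444,-4.5168) (cross=-41.138)
ex = (C−B)/|BC| = (0.9870,-0.1606); ey = (0.1606,0.9870)
P = B + -1.25·ex + 1.17·ey = (-1.7717,-1.5553)

-1.77 -1.56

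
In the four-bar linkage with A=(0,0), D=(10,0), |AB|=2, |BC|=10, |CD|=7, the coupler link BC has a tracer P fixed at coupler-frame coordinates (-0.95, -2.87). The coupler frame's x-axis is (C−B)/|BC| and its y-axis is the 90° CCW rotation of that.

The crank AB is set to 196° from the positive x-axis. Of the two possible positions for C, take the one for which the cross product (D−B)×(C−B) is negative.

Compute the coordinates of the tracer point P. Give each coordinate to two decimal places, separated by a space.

A=(0,0), D=(10.00,0)
B = A + 2.00·(cos196°, sin196°) = (-1.9225, -0.5513)
|BD| = 11.9353
circle(B,10.00) ∩ circle(D,7.00): a=8.1042, h=5.8586
  candidates: C₊=(5.9024,5.6753) cross=69.923; C₋=(6.4436,-6.0293) cross=-69.923
  mode - wants cross < 0 → take C=(6.4436,-6.0293) (cross=-69.923)
ex = (C−B)/|BC| = (0.8366,-0.5478); ey = (0.5478,0.8366)
P = B + -0.95·ex + -2.87·ey = (-4.2895,-2.4319)

-4.29 -2.43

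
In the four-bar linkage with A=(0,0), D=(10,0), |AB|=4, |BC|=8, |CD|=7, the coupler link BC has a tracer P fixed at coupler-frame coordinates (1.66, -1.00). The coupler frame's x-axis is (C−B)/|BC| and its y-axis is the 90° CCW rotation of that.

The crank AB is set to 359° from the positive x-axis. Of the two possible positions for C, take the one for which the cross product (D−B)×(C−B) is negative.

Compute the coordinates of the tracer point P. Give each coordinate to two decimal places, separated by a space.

4.06 -2.01

A=(0,0), D=(10.00,0)
B = A + 4.00·(cos359°, sin359°) = (3.9994, -0.0698)
|BD| = 6.0010
circle(B,8.00) ∩ circle(D,7.00): a=4.2503, h=6.7775
  candidates: C₊=(8.1706,6.7567) cross=40.672; C₋=(8.3282,-6.7974) cross=-40.672
  mode - wants cross < 0 → take C=(8.3282,-6.7974) (cross=-40.672)
ex = (C−B)/|BC| = (0.5411,-0.8410); ey = (0.8410,0.5411)
P = B + 1.66·ex + -1.00·ey = (4.0567,-2.0069)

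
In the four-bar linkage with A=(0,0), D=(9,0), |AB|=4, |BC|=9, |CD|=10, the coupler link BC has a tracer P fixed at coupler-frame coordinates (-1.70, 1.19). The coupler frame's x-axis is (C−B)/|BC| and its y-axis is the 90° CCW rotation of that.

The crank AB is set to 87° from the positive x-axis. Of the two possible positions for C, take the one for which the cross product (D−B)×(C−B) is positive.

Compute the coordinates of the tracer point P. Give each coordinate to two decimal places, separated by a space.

-1.86 3.80

A=(0,0), D=(9.00,0)
B = A + 4.00·(cos87°, sin87°) = (0.2093, 3.9945)
|BD| = 9.6557
circle(B,9.00) ∩ circle(D,10.00): a=3.8440, h=8.1378
  candidates: C₊=(7.0755,9.8131) cross=78.576; C₋=(0.3423,-5.0045) cross=-78.576
  mode + wants cross > 0 → take C=(7.0755,9.8131) (cross=78.576)
ex = (C−B)/|BC| = (0.7629,0.6465); ey = (-0.6465,0.7629)
P = B + -1.70·ex + 1.19·ey = (-1.8569,3.8033)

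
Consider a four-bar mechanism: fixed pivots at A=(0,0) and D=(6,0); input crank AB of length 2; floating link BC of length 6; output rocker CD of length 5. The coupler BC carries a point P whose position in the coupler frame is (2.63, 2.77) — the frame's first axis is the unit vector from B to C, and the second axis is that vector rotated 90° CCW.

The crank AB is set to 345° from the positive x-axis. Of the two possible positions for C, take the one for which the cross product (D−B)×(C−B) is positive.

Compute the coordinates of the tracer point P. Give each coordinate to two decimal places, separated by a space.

0.67 3.09

A=(0,0), D=(6.00,0)
B = A + 2.00·(cos345°, sin345°) = (1.9319, -0.5176)
|BD| = 4.1009
circle(B,6.00) ∩ circle(D,5.00): a=3.3916, h=4.9494
  candidates: C₊=(4.6716,4.8203) cross=20.297; C₋=(5.9211,-4.9994) cross=-20.297
  mode + wants cross > 0 → take C=(4.6716,4.8203) (cross=20.297)
ex = (C−B)/|BC| = (0.4566,0.8897); ey = (-0.8897,0.4566)
P = B + 2.63·ex + 2.77·ey = (0.6684,3.0870)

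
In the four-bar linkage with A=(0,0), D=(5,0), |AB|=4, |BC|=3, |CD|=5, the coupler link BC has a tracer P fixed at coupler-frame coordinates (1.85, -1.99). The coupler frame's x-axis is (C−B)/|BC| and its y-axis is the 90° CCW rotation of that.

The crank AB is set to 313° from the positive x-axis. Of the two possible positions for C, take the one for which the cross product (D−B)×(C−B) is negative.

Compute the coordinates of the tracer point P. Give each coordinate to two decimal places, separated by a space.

A=(0,0), D=(5.00,0)
B = A + 4.00·(cos313°, sin313°) = (2.7280, -2.9254)
|BD| = 3.7041
circle(B,3.00) ∩ circle(D,5.00): a=-0.3078, h=2.9842
  candidates: C₊=(0.1824,-1.3380) cross=11.054; C₋=(4.8961,-4.9989) cross=-11.054
  mode - wants cross < 0 → take C=(4.8961,-4.9989) (cross=-11.054)
ex = (C−B)/|BC| = (0.7227,-0.6912); ey = (0.6912,0.7227)
P = B + 1.85·ex + -1.99·ey = (2.6896,-5.6422)

2.69 -5.64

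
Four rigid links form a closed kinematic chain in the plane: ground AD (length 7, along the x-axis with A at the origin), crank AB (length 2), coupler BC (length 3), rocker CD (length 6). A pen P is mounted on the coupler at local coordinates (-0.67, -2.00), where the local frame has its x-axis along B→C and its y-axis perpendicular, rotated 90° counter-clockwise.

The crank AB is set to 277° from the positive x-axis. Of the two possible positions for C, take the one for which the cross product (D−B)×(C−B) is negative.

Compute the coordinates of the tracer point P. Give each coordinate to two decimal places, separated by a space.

-1.58 -3.05

A=(0,0), D=(7.00,0)
B = A + 2.00·(cos277°, sin277°) = (0.2437, -1.9851)
|BD| = 7.0419
circle(B,3.00) ∩ circle(D,6.00): a=1.6038, h=2.5353
  candidates: C₊=(1.0678,0.8995) cross=17.853; C₋=(2.4972,-3.9655) cross=-17.853
  mode - wants cross < 0 → take C=(2.4972,-3.9655) (cross=-17.853)
ex = (C−B)/|BC| = (0.7512,-0.6601); ey = (0.6601,0.7512)
P = B + -0.67·ex + -2.00·ey = (-1.5798,-3.0451)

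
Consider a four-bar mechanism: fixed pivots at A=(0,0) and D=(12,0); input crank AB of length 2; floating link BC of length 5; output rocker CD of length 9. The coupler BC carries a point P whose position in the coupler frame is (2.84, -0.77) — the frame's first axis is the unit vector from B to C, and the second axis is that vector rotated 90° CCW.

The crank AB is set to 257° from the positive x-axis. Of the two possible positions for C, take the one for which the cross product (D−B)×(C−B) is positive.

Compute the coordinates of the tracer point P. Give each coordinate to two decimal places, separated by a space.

2.12 -0.52

A=(0,0), D=(12.00,0)
B = A + 2.00·(cos257°, sin257°) = (-0.4499, -1.9487)
|BD| = 12.6015
circle(B,5.00) ∩ circle(D,9.00): a=4.0788, h=2.8920
  candidates: C₊=(3.1326,1.5392) cross=36.443; C₋=(4.0270,-4.1752) cross=-36.443
  mode + wants cross > 0 → take C=(3.1326,1.5392) (cross=36.443)
ex = (C−B)/|BC| = (0.7165,0.6976); ey = (-0.6976,0.7165)
P = B + 2.84·ex + -0.77·ey = (2.1221,-0.5193)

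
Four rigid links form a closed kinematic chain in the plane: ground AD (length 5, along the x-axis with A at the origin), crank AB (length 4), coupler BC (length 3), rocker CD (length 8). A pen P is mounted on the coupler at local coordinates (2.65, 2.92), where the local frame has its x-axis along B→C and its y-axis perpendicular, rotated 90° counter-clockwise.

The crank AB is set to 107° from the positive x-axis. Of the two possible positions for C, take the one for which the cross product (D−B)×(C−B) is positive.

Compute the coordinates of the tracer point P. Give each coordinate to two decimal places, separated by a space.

A=(0,0), D=(5.00,0)
B = A + 4.00·(cos107°, sin107°) = (-1.1695, 3.8252)
|BD| = 7.2591
circle(B,3.00) ∩ circle(D,8.00): a=-0.1588, h=2.9958
  candidates: C₊=(0.2742,6.4550) cross=21.747; C₋=(-2.8831,1.3628) cross=-21.747
  mode + wants cross > 0 → take C=(0.2742,6.4550) (cross=21.747)
ex = (C−B)/|BC| = (0.4812,0.8766); ey = (-0.8766,0.4812)
P = B + 2.65·ex + 2.92·ey = (-2.4539,7.5534)

-2.45 7.55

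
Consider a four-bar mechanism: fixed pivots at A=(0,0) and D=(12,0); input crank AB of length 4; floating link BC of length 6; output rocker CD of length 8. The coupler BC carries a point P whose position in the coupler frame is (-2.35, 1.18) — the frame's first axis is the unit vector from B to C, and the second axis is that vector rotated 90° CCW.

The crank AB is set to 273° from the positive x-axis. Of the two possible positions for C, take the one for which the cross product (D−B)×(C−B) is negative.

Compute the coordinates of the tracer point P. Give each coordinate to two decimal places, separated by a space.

-1.81 -2.31

A=(0,0), D=(12.00,0)
B = A + 4.00·(cos273°, sin273°) = (0.2093, -3.9945)
|BD| = 12.4489
circle(B,6.00) ∩ circle(D,8.00): a=5.0999, h=3.1609
  candidates: C₊=(4.0253,0.6357) cross=39.350; C₋=(6.0538,-5.3519) cross=-39.350
  mode - wants cross < 0 → take C=(6.0538,-5.3519) (cross=-39.350)
ex = (C−B)/|BC| = (0.9741,-0.2262); ey = (0.2262,0.9741)
P = B + -2.35·ex + 1.18·ey = (-1.8128,-2.3135)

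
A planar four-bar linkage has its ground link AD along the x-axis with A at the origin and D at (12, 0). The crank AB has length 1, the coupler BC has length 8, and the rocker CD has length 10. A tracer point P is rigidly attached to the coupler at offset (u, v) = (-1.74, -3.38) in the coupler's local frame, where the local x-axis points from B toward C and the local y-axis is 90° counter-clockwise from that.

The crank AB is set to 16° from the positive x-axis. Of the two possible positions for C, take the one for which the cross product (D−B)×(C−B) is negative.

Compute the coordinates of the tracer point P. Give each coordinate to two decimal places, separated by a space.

A=(0,0), D=(12.00,0)
B = A + 1.00·(cos16°, sin16°) = (0.9613, 0.2756)
|BD| = 11.0422
circle(B,8.00) ∩ circle(D,10.00): a=3.8910, h=6.9900
  candidates: C₊=(5.0255,7.1663) cross=77.185; C₋=(4.6765,-6.8093) cross=-77.185
  mode - wants cross < 0 → take C=(4.6765,-6.8093) (cross=-77.185)
ex = (C−B)/|BC| = (0.4644,-0.8856); ey = (0.8856,0.4644)
P = B + -1.74·ex + -3.38·ey = (-2.8402,0.2469)

-2.84 0.25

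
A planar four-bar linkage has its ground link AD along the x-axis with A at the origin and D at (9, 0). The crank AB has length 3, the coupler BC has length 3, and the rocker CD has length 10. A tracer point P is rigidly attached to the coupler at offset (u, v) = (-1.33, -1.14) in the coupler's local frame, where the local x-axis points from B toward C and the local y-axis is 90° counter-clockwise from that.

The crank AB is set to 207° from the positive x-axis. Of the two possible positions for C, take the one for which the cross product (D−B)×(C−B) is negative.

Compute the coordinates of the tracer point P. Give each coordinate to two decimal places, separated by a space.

-4.42 -1.34

A=(0,0), D=(9.00,0)
B = A + 3.00·(cos207°, sin207°) = (-2.6730, -1.3620)
|BD| = 11.7522
circle(B,3.00) ∩ circle(D,10.00): a=2.0045, h=2.2320
  candidates: C₊=(-0.9407,1.0873) cross=26.231; C₋=(-0.4234,-3.3467) cross=-26.231
  mode - wants cross < 0 → take C=(-0.4234,-3.3467) (cross=-26.231)
ex = (C−B)/|BC| = (0.7499,-0.6616); ey = (0.6616,0.7499)
P = B + -1.33·ex + -1.14·ey = (-4.4246,-1.3370)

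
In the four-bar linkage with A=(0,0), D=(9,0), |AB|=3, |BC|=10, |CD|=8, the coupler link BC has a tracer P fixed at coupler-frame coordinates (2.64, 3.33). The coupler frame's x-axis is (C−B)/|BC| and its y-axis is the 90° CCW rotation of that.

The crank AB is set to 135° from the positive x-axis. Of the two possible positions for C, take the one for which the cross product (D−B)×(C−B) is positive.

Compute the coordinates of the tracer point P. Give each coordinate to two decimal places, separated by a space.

A=(0,0), D=(9.00,0)
B = A + 3.00·(cos135°, sin135°) = (-2.1213, 2.1213)
|BD| = 11.3218
circle(B,10.00) ∩ circle(D,8.00): a=7.2508, h=6.8867
  candidates: C₊=(6.2914,7.5275) cross=77.970; C₋=(3.7107,-6.0019) cross=-77.970
  mode + wants cross > 0 → take C=(6.2914,7.5275) (cross=77.970)
ex = (C−B)/|BC| = (0.8413,0.5406); ey = (-0.5406,0.8413)
P = B + 2.64·ex + 3.33·ey = (-1.7006,6.3500)

-1.70 6.35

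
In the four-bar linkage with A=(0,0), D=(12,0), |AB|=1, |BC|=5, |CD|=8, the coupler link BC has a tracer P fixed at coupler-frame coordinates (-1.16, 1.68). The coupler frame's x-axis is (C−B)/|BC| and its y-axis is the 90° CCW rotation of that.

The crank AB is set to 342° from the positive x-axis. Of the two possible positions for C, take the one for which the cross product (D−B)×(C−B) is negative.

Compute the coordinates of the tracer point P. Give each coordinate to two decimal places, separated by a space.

A=(0,0), D=(12.00,0)
B = A + 1.00·(cos342°, sin342°) = (0.9511, -0.3090)
|BD| = 11.0533
circle(B,5.00) ∩ circle(D,8.00): a=3.7624, h=3.2930
  candidates: C₊=(4.6200,3.0879) cross=36.399; C₋=(4.8041,-3.4956) cross=-36.399
  mode - wants cross < 0 → take C=(4.8041,-3.4956) (cross=-36.399)
ex = (C−B)/|BC| = (0.7706,-0.6373); ey = (0.6373,0.7706)
P = B + -1.16·ex + 1.68·ey = (1.1278,1.7249)

1.13 1.72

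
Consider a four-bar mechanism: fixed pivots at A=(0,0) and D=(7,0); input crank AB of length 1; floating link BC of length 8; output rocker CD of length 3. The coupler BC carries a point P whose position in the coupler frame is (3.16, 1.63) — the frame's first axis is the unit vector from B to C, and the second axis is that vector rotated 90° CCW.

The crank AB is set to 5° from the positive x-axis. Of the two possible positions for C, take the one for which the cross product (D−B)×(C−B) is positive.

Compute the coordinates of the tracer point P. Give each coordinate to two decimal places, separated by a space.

3.51 2.60

A=(0,0), D=(7.00,0)
B = A + 1.00·(cos5°, sin5°) = (0.9962, 0.0872)
|BD| = 6.0044
circle(B,8.00) ∩ circle(D,3.00): a=7.5822, h=2.5516
  candidates: C₊=(8.6146,2.5285) cross=15.321; C₋=(8.5405,-2.5743) cross=-15.321
  mode + wants cross > 0 → take C=(8.6146,2.5285) (cross=15.321)
ex = (C−B)/|BC| = (0.9523,0.3052); ey = (-0.3052,0.9523)
P = B + 3.16·ex + 1.63·ey = (3.5080,2.6037)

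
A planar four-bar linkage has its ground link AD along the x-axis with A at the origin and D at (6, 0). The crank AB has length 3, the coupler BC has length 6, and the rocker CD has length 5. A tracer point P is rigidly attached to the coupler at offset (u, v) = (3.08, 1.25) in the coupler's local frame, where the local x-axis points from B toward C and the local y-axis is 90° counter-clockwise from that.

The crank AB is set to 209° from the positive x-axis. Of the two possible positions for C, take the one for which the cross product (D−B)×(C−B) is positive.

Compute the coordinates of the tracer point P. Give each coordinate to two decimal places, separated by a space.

A=(0,0), D=(6.00,0)
B = A + 3.00·(cos209°, sin209°) = (-2.6239, -1.4544)
|BD| = 8.7456
circle(B,6.00) ∩ circle(D,5.00): a=5.0017, h=3.3140
  candidates: C₊=(1.7571,2.6453) cross=28.984; C₋=(2.8593,-3.8905) cross=-28.984
  mode + wants cross > 0 → take C=(1.7571,2.6453) (cross=28.984)
ex = (C−B)/|BC| = (0.7302,0.6833); ey = (-0.6833,0.7302)
P = B + 3.08·ex + 1.25·ey = (-1.2291,1.5628)

-1.23 1.56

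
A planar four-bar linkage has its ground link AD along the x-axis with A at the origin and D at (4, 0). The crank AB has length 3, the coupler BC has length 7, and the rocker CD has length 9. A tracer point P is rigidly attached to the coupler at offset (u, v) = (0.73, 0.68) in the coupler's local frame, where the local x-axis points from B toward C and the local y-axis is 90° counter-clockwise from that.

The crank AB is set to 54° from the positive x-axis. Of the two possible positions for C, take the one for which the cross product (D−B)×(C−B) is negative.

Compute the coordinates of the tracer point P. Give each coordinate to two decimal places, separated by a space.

A=(0,0), D=(4.00,0)
B = A + 3.00·(cos54°, sin54°) = (1.7634, 2.4271)
|BD| = 3.3005
circle(B,7.00) ∩ circle(D,9.00): a=-3.1975, h=6.2270
  candidates: C₊=(4.1756,8.9983) cross=20.552; C₋=(-4.9827,0.5585) cross=-20.552
  mode - wants cross < 0 → take C=(-4.9827,0.5585) (cross=-20.552)
ex = (C−B)/|BC| = (-0.9637,-0.2669); ey = (0.2669,-0.9637)
P = B + 0.73·ex + 0.68·ey = (1.2414,1.5769)

1.24 1.58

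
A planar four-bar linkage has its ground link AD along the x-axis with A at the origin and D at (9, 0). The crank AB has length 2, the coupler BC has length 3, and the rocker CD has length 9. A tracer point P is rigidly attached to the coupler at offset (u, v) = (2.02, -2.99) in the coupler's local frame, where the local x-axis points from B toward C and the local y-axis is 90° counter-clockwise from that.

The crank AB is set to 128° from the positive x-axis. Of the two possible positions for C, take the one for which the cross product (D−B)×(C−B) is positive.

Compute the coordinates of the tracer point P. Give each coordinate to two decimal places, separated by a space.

2.33 1.00

A=(0,0), D=(9.00,0)
B = A + 2.00·(cos128°, sin128°) = (-1.2313, 1.5760)
|BD| = 10.3520
circle(B,3.00) ∩ circle(D,9.00): a=1.6984, h=2.4729
  candidates: C₊=(0.8238,3.7616) cross=25.600; C₋=(0.0708,-1.1267) cross=-25.600
  mode + wants cross > 0 → take C=(0.8238,3.7616) (cross=25.600)
ex = (C−B)/|BC| = (0.6850,0.7285); ey = (-0.7285,0.6850)
P = B + 2.02·ex + -2.99·ey = (2.3307,0.9994)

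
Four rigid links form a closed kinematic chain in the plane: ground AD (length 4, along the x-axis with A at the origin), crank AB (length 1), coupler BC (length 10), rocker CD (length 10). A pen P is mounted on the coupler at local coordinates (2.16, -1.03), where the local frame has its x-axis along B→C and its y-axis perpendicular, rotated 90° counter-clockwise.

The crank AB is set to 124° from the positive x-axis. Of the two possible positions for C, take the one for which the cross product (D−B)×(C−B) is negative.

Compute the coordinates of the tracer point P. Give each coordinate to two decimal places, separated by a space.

A=(0,0), D=(4.00,0)
B = A + 1.00·(cos124°, sin124°) = (-0.5592, 0.8290)
|BD| = 4.6340
circle(B,10.00) ∩ circle(D,10.00): a=2.3170, h=9.7279
  candidates: C₊=(3.4608,9.9855) cross=45.079; C₋=(-0.0200,-9.1564) cross=-45.079
  mode - wants cross < 0 → take C=(-0.0200,-9.1564) (cross=-45.079)
ex = (C−B)/|BC| = (0.0539,-0.9985); ey = (0.9985,0.0539)
P = B + 2.16·ex + -1.03·ey = (-1.4712,-1.3834)

-1.47 -1.38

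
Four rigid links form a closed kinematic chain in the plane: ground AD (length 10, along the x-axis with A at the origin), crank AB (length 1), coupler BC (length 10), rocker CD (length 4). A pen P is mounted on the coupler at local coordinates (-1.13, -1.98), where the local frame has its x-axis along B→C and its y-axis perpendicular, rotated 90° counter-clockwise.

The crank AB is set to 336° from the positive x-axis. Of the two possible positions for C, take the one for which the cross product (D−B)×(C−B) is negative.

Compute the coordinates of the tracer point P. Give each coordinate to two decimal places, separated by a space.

A=(0,0), D=(10.00,0)
B = A + 1.00·(cos336°, sin336°) = (0.9135, -0.4067)
|BD| = 9.0956
circle(B,10.00) ∩ circle(D,4.00): a=9.1654, h=3.9994
  candidates: C₊=(9.8909,3.9985) cross=36.377; C₋=(10.2486,-3.9923) cross=-36.377
  mode - wants cross < 0 → take C=(10.2486,-3.9923) (cross=-36.377)
ex = (C−B)/|BC| = (0.9335,-0.3586); ey = (0.3586,0.9335)
P = B + -1.13·ex + -1.98·ey = (-0.8513,-1.8499)

-0.85 -1.85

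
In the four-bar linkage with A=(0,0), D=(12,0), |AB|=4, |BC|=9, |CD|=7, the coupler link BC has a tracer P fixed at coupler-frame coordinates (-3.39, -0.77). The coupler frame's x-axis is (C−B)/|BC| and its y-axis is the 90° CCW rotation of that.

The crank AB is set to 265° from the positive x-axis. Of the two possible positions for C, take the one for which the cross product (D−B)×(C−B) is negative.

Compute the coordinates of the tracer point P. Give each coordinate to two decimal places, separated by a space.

A=(0,0), D=(12.00,0)
B = A + 4.00·(cos265°, sin265°) = (-0.3486, -3.9848)
|BD| = 12.9756
circle(B,9.00) ∩ circle(D,7.00): a=7.7209, h=4.6247
  candidates: C₊=(5.5790,2.7875) cross=60.008; C₋=(8.4194,-6.0149) cross=-60.008
  mode - wants cross < 0 → take C=(8.4194,-6.0149) (cross=-60.008)
ex = (C−B)/|BC| = (0.9742,-0.2256); ey = (0.2256,0.9742)
P = B + -3.39·ex + -0.77·ey = (-3.8249,-3.9702)

-3.82 -3.97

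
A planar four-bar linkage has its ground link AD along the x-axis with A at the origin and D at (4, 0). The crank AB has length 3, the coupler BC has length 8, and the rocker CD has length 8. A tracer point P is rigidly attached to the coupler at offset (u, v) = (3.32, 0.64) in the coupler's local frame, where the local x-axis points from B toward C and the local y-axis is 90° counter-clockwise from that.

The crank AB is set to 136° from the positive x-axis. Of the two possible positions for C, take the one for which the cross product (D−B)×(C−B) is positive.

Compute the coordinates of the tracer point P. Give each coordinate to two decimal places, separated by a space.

A=(0,0), D=(4.00,0)
B = A + 3.00·(cos136°, sin136°) = (-2.1580, 2.0840)
|BD| = 6.5011
circle(B,8.00) ∩ circle(D,8.00): a=3.2505, h=7.3099
  candidates: C₊=(3.2642,7.9661) cross=47.522; C₋=(-1.4222,-5.8821) cross=-47.522
  mode + wants cross > 0 → take C=(3.2642,7.9661) (cross=47.522)
ex = (C−B)/|BC| = (0.6778,0.7353); ey = (-0.7353,0.6778)
P = B + 3.32·ex + 0.64·ey = (-0.3784,4.9588)

-0.38 4.96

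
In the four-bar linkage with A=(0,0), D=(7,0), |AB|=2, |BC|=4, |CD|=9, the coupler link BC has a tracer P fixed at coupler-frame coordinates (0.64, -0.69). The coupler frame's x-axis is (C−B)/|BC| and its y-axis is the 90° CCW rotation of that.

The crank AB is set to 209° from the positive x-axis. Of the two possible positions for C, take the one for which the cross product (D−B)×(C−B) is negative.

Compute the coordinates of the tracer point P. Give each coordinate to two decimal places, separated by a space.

-2.23 -1.78

A=(0,0), D=(7.00,0)
B = A + 2.00·(cos209°, sin209°) = (-1.7492, -0.9696)
|BD| = 8.8028
circle(B,4.00) ∩ circle(D,9.00): a=0.7094, h=3.9366
  candidates: C₊=(-1.4778,3.0212) cross=34.653; C₋=(-0.6105,-4.8041) cross=-34.653
  mode - wants cross < 0 → take C=(-0.6105,-4.8041) (cross=-34.653)
ex = (C−B)/|BC| = (0.2847,-0.9586); ey = (0.9586,0.2847)
P = B + 0.64·ex + -0.69·ey = (-2.2285,-1.7796)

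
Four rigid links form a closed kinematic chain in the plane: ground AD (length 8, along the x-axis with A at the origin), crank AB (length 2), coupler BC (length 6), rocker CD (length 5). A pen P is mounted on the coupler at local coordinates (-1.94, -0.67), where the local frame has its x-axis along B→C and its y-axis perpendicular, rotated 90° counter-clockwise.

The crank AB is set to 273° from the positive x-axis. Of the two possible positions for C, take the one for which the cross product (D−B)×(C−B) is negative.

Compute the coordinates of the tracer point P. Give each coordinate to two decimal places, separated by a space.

A=(0,0), D=(8.00,0)
B = A + 2.00·(cos273°, sin273°) = (0.1047, -1.9973)
|BD| = 8.1440
circle(B,6.00) ∩ circle(D,5.00): a=4.7474, h=3.6691
  candidates: C₊=(3.8072,2.7241) cross=29.882; C₋=(5.6069,-4.3901) cross=-29.882
  mode - wants cross < 0 → take C=(5.6069,-4.3901) (cross=-29.882)
ex = (C−B)/|BC| = (0.9170,-0.3988); ey = (0.3988,0.9170)
P = B + -1.94·ex + -0.67·ey = (-1.9416,-1.8380)

-1.94 -1.84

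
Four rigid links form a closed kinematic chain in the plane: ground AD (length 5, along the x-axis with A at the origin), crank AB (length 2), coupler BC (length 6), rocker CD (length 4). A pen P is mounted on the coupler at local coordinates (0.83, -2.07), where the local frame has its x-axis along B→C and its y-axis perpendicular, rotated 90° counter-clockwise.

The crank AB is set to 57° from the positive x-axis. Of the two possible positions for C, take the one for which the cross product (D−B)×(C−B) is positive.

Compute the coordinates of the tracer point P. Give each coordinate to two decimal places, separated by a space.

2.53 -0.02

A=(0,0), D=(5.00,0)
B = A + 2.00·(cos57°, sin57°) = (1.0893, 1.6773)
|BD| = 4.2553
circle(B,6.00) ∩ circle(D,4.00): a=4.4777, h=3.9938
  candidates: C₊=(6.7787,3.5828) cross=16.995; C₋=(3.6301,-3.7581) cross=-16.995
  mode + wants cross > 0 → take C=(6.7787,3.5828) (cross=16.995)
ex = (C−B)/|BC| = (0.9482,0.3176); ey = (-0.3176,0.9482)
P = B + 0.83·ex + -2.07·ey = (2.5337,-0.0219)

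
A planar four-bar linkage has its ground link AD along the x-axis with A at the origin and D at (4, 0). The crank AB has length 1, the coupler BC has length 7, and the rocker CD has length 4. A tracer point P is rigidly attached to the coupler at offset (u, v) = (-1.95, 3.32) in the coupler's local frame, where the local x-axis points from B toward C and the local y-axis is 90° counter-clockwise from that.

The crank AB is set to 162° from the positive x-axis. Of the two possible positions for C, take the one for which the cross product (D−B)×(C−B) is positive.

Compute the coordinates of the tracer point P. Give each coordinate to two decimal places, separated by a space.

A=(0,0), D=(4.00,0)
B = A + 1.00·(cos162°, sin162°) = (-0.9511, 0.3090)
|BD| = 4.9607
circle(B,7.00) ∩ circle(D,4.00): a=5.8065, h=3.9096
  candidates: C₊=(5.0877,3.8493) cross=19.394; C₋=(4.6006,-3.9546) cross=-19.394
  mode + wants cross > 0 → take C=(5.0877,3.8493) (cross=19.394)
ex = (C−B)/|BC| = (0.8627,0.5058); ey = (-0.5058,0.8627)
P = B + -1.95·ex + 3.32·ey = (-4.3124,2.1869)

-4.31 2.19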